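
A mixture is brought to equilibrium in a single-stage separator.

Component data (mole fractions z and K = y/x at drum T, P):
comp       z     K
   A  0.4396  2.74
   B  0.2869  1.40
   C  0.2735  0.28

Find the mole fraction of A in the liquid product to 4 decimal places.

Material balance + equilibrium reduce to Σ zᵢ(Kᵢ−1)/(1+ψ(Kᵢ−1)) = 0.
Feasibility: ΣzᵢKᵢ = 1.6827, Σzᵢ/Kᵢ = 1.3422 — both > 1, two phases present.
Newton–Raphson from ψ = 0.5:
  ψ = 0.5000: g = 0.19699, g' = -0.7586 → ψ = 0.7597
  ψ = 0.7597: g = -0.01720, g' = -0.9647 → ψ = 0.7418
  ψ = 0.7418: g = -0.00028, g' = -0.9342 → ψ = 0.7415
Converged at ψ = 0.7415.
Compositions from xᵢ = zᵢ/(1+ψ(Kᵢ−1)), yᵢ = Kᵢxᵢ:
  A: x = 0.1919, y = 0.5259
  B: x = 0.2213, y = 0.3098
  C: x = 0.5868, y = 0.1643

x_A = 0.1919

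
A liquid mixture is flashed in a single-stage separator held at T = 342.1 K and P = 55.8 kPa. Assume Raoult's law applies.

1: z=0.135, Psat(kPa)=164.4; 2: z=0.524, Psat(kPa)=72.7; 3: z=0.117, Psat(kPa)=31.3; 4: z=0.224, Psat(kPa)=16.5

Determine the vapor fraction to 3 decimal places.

ψ = 0.416

Raoult's law: Kᵢ = Pᵢˢᵃᵗ/P = Pᵢˢᵃᵗ/55.8.
  K_1 = 164.4/55.8 = 2.94624, K_2 = 72.7/55.8 = 1.30287, K_3 = 31.3/55.8 = 0.56093, K_4 = 16.5/55.8 = 0.29570
Let ψ = V/F and solve Σ zᵢ(Kᵢ−1)/(1+ψ(Kᵢ−1)) = 0.
Check two-phase: ΣzᵢKᵢ = 1.212 > 1 and Σzᵢ/Kᵢ = 1.414 > 1, so g(0) = 0.212 > 0 and g(1) = -0.414 < 0.
Iterate (Newton) starting at ψ = 0.67:
  ψ = 0.670: g = -0.1255, g' = -0.573 → ψ = 0.451
  ψ = 0.451: g = -0.0157, g' = -0.456 → ψ = 0.417
  ψ = 0.417: g = -0.0001, g' = -0.450 → ψ = 0.416
Converged at ψ = 0.416.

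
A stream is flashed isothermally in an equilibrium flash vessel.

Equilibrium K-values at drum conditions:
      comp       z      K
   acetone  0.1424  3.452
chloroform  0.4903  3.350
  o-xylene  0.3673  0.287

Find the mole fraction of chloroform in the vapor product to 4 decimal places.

Material balance + equilibrium reduce to Σ zᵢ(Kᵢ−1)/(1+ψ(Kᵢ−1)) = 0.
g(0) = ΣzᵢKᵢ − 1 = 1.2395 and g(1) = 1 − Σzᵢ/Kᵢ = -0.4674, so a root lies in (0, 1).
Newton iteration, ψ⁰ = 0.63:
  ψ = 0.6300: g = 0.12626, g' = -1.1877 → ψ = 0.7363
  ψ = 0.7363: g = -0.00485, g' = -1.2995 → ψ = 0.7326
Converged at ψ = 0.7326.
Compositions from xᵢ = zᵢ/(1+ψ(Kᵢ−1)), yᵢ = Kᵢxᵢ:
  acetone: x = 0.0509, y = 0.1758
  chloroform: x = 0.1802, y = 0.6035
  o-xylene: x = 0.7689, y = 0.2207

y_chloroform = 0.6035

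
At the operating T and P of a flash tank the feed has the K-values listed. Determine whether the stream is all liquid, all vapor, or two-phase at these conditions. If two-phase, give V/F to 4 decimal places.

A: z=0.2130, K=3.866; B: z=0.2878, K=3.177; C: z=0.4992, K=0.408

ΣzᵢKᵢ = 1.9415; Σzᵢ/Kᵢ = 1.3692.
Both exceed 1, so a two-phase solution exists.
Rachford–Rice: g(ψ) = Σ zᵢ(Kᵢ−1)/(1+ψ(Kᵢ−1)) = 0.
Iterate (Newton) starting at ψ = 0.5:
  ψ = 0.5000: g = 0.13112, g' = -0.9613 → ψ = 0.6364
  ψ = 0.6364: g = 0.00465, g' = -0.9095 → ψ = 0.6415
Converged at ψ = 0.6415.

two-phase, V/F = 0.6415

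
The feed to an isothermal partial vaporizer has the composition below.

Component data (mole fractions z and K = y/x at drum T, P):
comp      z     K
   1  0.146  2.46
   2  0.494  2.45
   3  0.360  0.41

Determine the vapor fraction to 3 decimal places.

ψ = 0.837

Material balance + equilibrium reduce to Σ zᵢ(Kᵢ−1)/(1+ψ(Kᵢ−1)) = 0.
g(0) = ΣzᵢKᵢ − 1 = 0.717 and g(1) = 1 − Σzᵢ/Kᵢ = -0.139, so a root lies in (0, 1).
Newton iteration, ψ⁰ = 0.5:
  ψ = 0.500: g = 0.2372, g' = -0.705 → ψ = 0.836
  ψ = 0.836: g = 0.0004, g' = -0.764 → ψ = 0.837
Converged at ψ = 0.837.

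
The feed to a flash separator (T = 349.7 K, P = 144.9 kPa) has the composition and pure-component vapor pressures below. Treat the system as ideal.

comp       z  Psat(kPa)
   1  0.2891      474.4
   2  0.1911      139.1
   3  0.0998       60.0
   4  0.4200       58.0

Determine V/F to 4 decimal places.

Raoult's law: Kᵢ = Pᵢˢᵃᵗ/P = Pᵢˢᵃᵗ/144.9.
  K_1 = 474.4/144.9 = 3.273982, K_2 = 139.1/144.9 = 0.959972, K_3 = 60.0/144.9 = 0.414079, K_4 = 58.0/144.9 = 0.400276
Newton–Raphson from V/F = 0.5:
  V/F = 0.5000: g = -0.14264, g' = -0.7044 → V/F = 0.2975
  V/F = 0.2975: g = 0.00699, g' = -0.8062 → V/F = 0.3062
Converged at V/F = 0.3062.

V/F = 0.3062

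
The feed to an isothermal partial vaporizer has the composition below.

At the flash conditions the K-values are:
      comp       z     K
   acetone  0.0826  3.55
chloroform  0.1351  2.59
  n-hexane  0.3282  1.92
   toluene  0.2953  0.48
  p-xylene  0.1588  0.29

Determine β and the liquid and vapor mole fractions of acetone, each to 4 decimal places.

β = 0.5540, x_acetone = 0.0342, y_acetone = 0.1215

Newton iteration, β⁰ = 0.5:
  β = 0.5000: g = 0.03676, g' = -0.6783 → β = 0.5542
  β = 0.5542: g = -0.00016, g' = -0.6858 → β = 0.5540
Converged at β = 0.5540.
Compositions from xᵢ = zᵢ/(1+β(Kᵢ−1)), yᵢ = Kᵢxᵢ:
  acetone: x = 0.0342, y = 0.1215
  chloroform: x = 0.0718, y = 0.1860
  n-hexane: x = 0.2174, y = 0.4174
  toluene: x = 0.4148, y = 0.1991
  p-xylene: x = 0.2617, y = 0.0759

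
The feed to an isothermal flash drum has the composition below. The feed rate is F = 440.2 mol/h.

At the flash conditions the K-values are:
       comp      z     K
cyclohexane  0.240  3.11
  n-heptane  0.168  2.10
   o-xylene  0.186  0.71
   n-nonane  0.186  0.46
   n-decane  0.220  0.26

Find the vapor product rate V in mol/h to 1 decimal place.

Material balance + equilibrium reduce to Σ zᵢ(Kᵢ−1)/(1+β(Kᵢ−1)) = 0.
Check two-phase: ΣzᵢKᵢ = 1.374 > 1 and Σzᵢ/Kᵢ = 1.670 > 1, so g(0) = 0.374 > 0 and g(1) = -0.670 < 0.
Newton–Raphson from β = 0.5:
  β = 0.500: g = -0.0934, g' = -0.764 → β = 0.378
  β = 0.378: g = -0.0004, g' = -0.770 → β = 0.377
Converged at β = 0.377.
Then V = β·F = 0.3773·440.2 = 166.1 mol/h and L = F − V = 274.1 mol/h.

V = 166.1 mol/h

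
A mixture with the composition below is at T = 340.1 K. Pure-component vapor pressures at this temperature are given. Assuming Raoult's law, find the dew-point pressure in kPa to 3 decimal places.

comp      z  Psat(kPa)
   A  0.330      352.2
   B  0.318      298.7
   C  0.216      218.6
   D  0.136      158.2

Pdew = 259.784 kPa

At the dew point ψ → 1, so Σzᵢ/Kᵢ = 1 with Kᵢ = Pᵢˢᵃᵗ/P ⇒ 1/P = Σzᵢ/Pᵢˢᵃᵗ.
1/P = 0.330/352.2 + 0.318/298.7 + 0.216/218.6 + 0.136/158.2 = 0.003849 ⇒ P = 259.784 kPa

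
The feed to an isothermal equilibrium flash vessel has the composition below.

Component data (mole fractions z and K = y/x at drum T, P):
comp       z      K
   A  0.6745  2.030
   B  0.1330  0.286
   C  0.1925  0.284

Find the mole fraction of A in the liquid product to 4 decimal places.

x_A = 0.4098

Let ψ = V/F and solve Σ zᵢ(Kᵢ−1)/(1+ψ(Kᵢ−1)) = 0.
g(0) = ΣzᵢKᵢ − 1 = 0.4619 and g(1) = 1 − Σzᵢ/Kᵢ = -0.4751, so a root lies in (0, 1).
Newton iteration, ψ⁰ = 0.69:
  ψ = 0.6900: g = -0.05348, g' = -0.8934 → ψ = 0.6301
  ψ = 0.6301: g = -0.00248, g' = -0.8149 → ψ = 0.6271
Converged at ψ = 0.6271.
Compositions from xᵢ = zᵢ/(1+ψ(Kᵢ−1)), yᵢ = Kᵢxᵢ:
  A: x = 0.4098, y = 0.8319
  B: x = 0.2408, y = 0.0689
  C: x = 0.3494, y = 0.0992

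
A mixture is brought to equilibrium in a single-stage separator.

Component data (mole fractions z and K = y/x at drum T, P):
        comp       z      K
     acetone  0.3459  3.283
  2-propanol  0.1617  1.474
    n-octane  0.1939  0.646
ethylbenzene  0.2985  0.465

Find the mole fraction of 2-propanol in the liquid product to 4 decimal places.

x_2-propanol = 0.1202

Iterate (Newton) starting at β = 0.5:
  β = 0.5000: g = 0.12930, g' = -0.6120 → β = 0.7113
  β = 0.7113: g = 0.00875, g' = -0.5482 → β = 0.7272
Converged at β = 0.7272.
Compositions from xᵢ = zᵢ/(1+β(Kᵢ−1)), yᵢ = Kᵢxᵢ:
  acetone: x = 0.1300, y = 0.4269
  2-propanol: x = 0.1202, y = 0.1772
  n-octane: x = 0.2611, y = 0.1687
  ethylbenzene: x = 0.4886, y = 0.2272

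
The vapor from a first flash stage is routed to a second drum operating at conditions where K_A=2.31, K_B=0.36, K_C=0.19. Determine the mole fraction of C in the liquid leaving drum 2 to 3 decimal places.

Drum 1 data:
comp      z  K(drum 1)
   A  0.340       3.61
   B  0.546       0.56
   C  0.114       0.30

x_C (drum 2) = 0.087

Drum 1:
Newton iteration, ψ₁⁰ = 0.53:
  ψ₁ = 0.530: g = -0.0678, g' = -0.729 → ψ₁ = 0.437
  ψ₁ = 0.437: g = 0.0022, g' = -0.784 → ψ₁ = 0.440
Converged at ψ₁ = 0.440.
Drum-1 compositions:
  A: x = 0.158, y = 0.571
  B: x = 0.677, y = 0.379
  C: x = 0.165, y = 0.049
Drum-2 feed = drum-1 vapor: z₂ = (0.5715, 0.3791, 0.0494).
Drum 2:
Let ψ₂ = V/F and solve Σ zᵢ(Kᵢ−1)/(1+ψ₂(Kᵢ−1)) = 0.
Check two-phase: ΣzᵢKᵢ = 1.466 > 1 and Σzᵢ/Kᵢ = 1.561 > 1, so g(0) = 0.466 > 0 and g(1) = -0.561 < 0.
Newton iteration, ψ₂⁰ = 0.5:
  ψ₂ = 0.500: g = 0.0283, g' = -0.785 → ψ₂ = 0.536
Converged at ψ₂ = 0.536.
  A: x = 0.336, y = 0.776
  B: x = 0.577, y = 0.208
  C: x = 0.087, y = 0.017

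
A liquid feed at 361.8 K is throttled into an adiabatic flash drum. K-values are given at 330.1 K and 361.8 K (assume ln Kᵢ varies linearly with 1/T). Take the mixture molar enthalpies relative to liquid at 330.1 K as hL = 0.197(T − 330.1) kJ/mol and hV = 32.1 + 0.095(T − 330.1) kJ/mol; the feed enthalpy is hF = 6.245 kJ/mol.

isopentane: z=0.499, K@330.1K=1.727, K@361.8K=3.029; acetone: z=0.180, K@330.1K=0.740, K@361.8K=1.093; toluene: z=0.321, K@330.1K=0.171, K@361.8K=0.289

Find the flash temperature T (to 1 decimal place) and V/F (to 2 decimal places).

Adiabatic flash: solve Rachford–Rice at each trial T, then check hF = ψ·hV(T) + (1−ψ)·hL(T).
  T = 330.1 K: K = (1.727, 0.740, 0.171), RR gives ψ = 0.100, H_out = 3.208 kJ/mol
  T = 361.8 K: K = (3.029, 1.093, 0.289), RR gives ψ = 0.679, H_out = 25.855 kJ/mol
  T = 346.0 K: K = (2.319, 0.908, 0.225), RR gives ψ = 0.467, H_out = 17.374 kJ/mol
  T = 338.1 K: K = (2.010, 0.822, 0.197), RR gives ψ = 0.320, H_out = 11.590 kJ/mol
  T = 334.1 K: K = (1.865, 0.781, 0.184), RR gives ψ = 0.223, H_out = 7.849 kJ/mol
  T = 332.1 K: K = (1.795, 0.760, 0.177), RR gives ψ = 0.165, H_out = 5.666 kJ/mol
Linear interpolation between T = 332.1 (H_out = 5.666) and T = 334.1 (H_out = 7.849) on hF = 6.245 gives T ≈ 332.6 K, at which ψ = 0.18.

T = 332.6 K, V/F = 0.18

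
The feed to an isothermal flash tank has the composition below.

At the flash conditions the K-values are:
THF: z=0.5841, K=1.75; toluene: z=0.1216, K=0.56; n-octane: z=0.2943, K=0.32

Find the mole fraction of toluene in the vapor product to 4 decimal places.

Material balance + equilibrium reduce to Σ zᵢ(Kᵢ−1)/(1+ψ(Kᵢ−1)) = 0.
Check two-phase: ΣzᵢKᵢ = 1.1844 > 1 and Σzᵢ/Kᵢ = 1.4706 > 1, so g(0) = 0.1844 > 0 and g(1) = -0.4706 < 0.
Iterate (Newton) starting at ψ = 0.5:
  ψ = 0.5000: g = -0.05321, g' = -0.5249 → ψ = 0.3986
  ψ = 0.3986: g = -0.00218, g' = -0.4855 → ψ = 0.3941
Converged at ψ = 0.3941.
Compositions from xᵢ = zᵢ/(1+ψ(Kᵢ−1)), yᵢ = Kᵢxᵢ:
  THF: x = 0.4508, y = 0.7890
  toluene: x = 0.1471, y = 0.0824
  n-octane: x = 0.4021, y = 0.1287

y_toluene = 0.0824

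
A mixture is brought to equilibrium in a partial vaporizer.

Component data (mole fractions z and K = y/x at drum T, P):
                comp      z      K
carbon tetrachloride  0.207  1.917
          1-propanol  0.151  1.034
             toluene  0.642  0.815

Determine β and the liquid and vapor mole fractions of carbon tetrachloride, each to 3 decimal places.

Material balance + equilibrium reduce to Σ zᵢ(Kᵢ−1)/(1+β(Kᵢ−1)) = 0.
Check two-phase: ΣzᵢKᵢ = 1.076 > 1 and Σzᵢ/Kᵢ = 1.042 > 1, so g(0) = 0.076 > 0 and g(1) = -0.042 < 0.
Newton iteration, β⁰ = 0.5:
  β = 0.500: g = 0.0043, g' = -0.109 → β = 0.540
Converged at β = 0.540.
Compositions from xᵢ = zᵢ/(1+β(Kᵢ−1)), yᵢ = Kᵢxᵢ:
  carbon tetrachloride: x = 0.138, y = 0.265
  1-propanol: x = 0.148, y = 0.153
  toluene: x = 0.713, y = 0.581

β = 0.540, x_carbon tetrachloride = 0.138, y_carbon tetrachloride = 0.265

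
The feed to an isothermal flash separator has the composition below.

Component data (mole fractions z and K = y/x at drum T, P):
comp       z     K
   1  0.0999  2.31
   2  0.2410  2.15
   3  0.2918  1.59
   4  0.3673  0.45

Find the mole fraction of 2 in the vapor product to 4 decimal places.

y_2 = 0.2816

Rachford–Rice: g(β) = Σ zᵢ(Kᵢ−1)/(1+β(Kᵢ−1)) = 0.
g(0) = ΣzᵢKᵢ − 1 = 0.3782 and g(1) = 1 − Σzᵢ/Kᵢ = -0.1551, so a root lies in (0, 1).
Newton–Raphson from β = 0.31:
  β = 0.3100: g = 0.19939, g' = -0.4940 → β = 0.7136
  β = 0.7136: g = 0.00848, g' = -0.4933 → β = 0.7308
  β = 0.7308: g = -0.00005, g' = -0.4991 → β = 0.7307
Converged at β = 0.7307.
Compositions from xᵢ = zᵢ/(1+β(Kᵢ−1)), yᵢ = Kᵢxᵢ:
  1: x = 0.0510, y = 0.1179
  2: x = 0.1310, y = 0.2816
  3: x = 0.2039, y = 0.3242
  4: x = 0.6141, y = 0.2763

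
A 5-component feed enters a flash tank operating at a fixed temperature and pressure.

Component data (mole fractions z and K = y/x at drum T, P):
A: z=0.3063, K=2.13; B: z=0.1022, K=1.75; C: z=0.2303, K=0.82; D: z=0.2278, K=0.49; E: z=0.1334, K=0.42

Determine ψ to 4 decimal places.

ψ = 0.4150

Let ψ = V/F and solve Σ zᵢ(Kᵢ−1)/(1+ψ(Kᵢ−1)) = 0.
g(0) = ΣzᵢKᵢ − 1 = 0.1878 and g(1) = 1 − Σzᵢ/Kᵢ = -0.2656, so a root lies in (0, 1).
Newton iteration, ψ⁰ = 0.63:
  ψ = 0.6300: g = -0.08562, g' = -0.4095 → ψ = 0.4209
  ψ = 0.4209: g = -0.00234, g' = -0.3962 → ψ = 0.4150
Converged at ψ = 0.4150.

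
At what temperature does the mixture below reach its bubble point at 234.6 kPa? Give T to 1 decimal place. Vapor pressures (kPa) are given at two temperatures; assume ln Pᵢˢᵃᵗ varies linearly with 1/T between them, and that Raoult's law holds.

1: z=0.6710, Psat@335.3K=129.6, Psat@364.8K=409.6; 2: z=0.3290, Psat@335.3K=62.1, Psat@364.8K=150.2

Bubble-point temperature: ΣzᵢPᵢˢᵃᵗ(T) = P. Interpolate ln Pᵢˢᵃᵗ = aᵢ + bᵢ/T.
  T = 335.3 K: ΣzᵢPᵢˢᵃᵗ = 107.39 kPa
  T = 364.8 K: ΣzᵢPᵢˢᵃᵗ = 324.26 kPa
  T = 350.1 K: ΣzᵢPᵢˢᵃᵗ = 191.12 kPa
  T = 357.5 K: ΣzᵢPᵢˢᵃᵗ = 250.68 kPa
  T = 353.8 K: ΣzᵢPᵢˢᵃᵗ = 219.18 kPa
  T = 355.6 K: ΣzᵢPᵢˢᵃᵗ = 234.05 kPa
Interpolating between 355.6 K and 357.5 K gives T ≈ 355.7 K.

T = 355.7 K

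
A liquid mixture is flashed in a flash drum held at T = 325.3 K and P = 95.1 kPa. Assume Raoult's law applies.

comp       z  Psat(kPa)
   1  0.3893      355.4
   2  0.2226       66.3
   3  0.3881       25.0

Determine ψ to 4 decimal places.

Raoult's law: Kᵢ = Pᵢˢᵃᵗ/P = Pᵢˢᵃᵗ/95.1.
  K_1 = 355.4/95.1 = 3.737119, K_2 = 66.3/95.1 = 0.697161, K_3 = 25.0/95.1 = 0.262881
Iterate (Newton) starting at ψ = 0.5:
  ψ = 0.5000: g = -0.08262, g' = -1.0771 → ψ = 0.4233
  ψ = 0.4233: g = 0.00049, g' = -1.0983 → ψ = 0.4237
Converged at ψ = 0.4237.

ψ = 0.4237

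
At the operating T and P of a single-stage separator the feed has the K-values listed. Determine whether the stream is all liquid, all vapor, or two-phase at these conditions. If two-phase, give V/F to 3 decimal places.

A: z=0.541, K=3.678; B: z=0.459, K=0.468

ΣzᵢKᵢ = 2.205; Σzᵢ/Kᵢ = 1.128.
Both exceed 1, so a two-phase solution exists.
Binary case is linear: z₁(K₁−1)(1+ψ(K₂−1)) + z₂(K₂−1)(1+ψ(K₁−1)) = 0
⇒ ψ = [z₁(K₁−1)+z₂(K₂−1)] / [−(K₁−1)(K₂−1)] = 1.2046/1.4247 = 0.846

two-phase, V/F = 0.846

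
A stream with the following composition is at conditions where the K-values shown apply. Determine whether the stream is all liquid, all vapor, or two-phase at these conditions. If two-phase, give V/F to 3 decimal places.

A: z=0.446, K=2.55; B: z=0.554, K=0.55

ΣzᵢKᵢ = 1.442; Σzᵢ/Kᵢ = 1.182.
Both exceed 1, so a two-phase solution exists.
Newton iteration, ψ⁰ = 0.5:
  ψ = 0.500: g = 0.0678, g' = -0.527 → ψ = 0.629
  ψ = 0.629: g = 0.0025, g' = -0.493 → ψ = 0.634
Converged at ψ = 0.634.

two-phase, V/F = 0.634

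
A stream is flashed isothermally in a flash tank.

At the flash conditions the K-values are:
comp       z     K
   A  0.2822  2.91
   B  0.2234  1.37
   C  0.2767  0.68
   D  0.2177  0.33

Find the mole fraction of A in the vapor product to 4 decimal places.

Material balance + equilibrium reduce to Σ zᵢ(Kᵢ−1)/(1+ψ(Kᵢ−1)) = 0.
g(0) = ΣzᵢKᵢ − 1 = 0.3873 and g(1) = 1 − Σzᵢ/Kᵢ = -0.3267, so a root lies in (0, 1).
Iterate (Newton) starting at ψ = 0.5:
  ψ = 0.5000: g = 0.02071, g' = -0.5523 → ψ = 0.5375
Converged at ψ = 0.5375.
Compositions from xᵢ = zᵢ/(1+ψ(Kᵢ−1)), yᵢ = Kᵢxᵢ:
  A: x = 0.1392, y = 0.4052
  B: x = 0.1863, y = 0.2553
  C: x = 0.3342, y = 0.2272
  D: x = 0.3402, y = 0.1123

y_A = 0.4052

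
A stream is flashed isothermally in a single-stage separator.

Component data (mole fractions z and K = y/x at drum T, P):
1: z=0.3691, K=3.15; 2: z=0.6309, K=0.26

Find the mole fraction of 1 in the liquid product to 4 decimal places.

Let ψ = V/F and solve Σ zᵢ(Kᵢ−1)/(1+ψ(Kᵢ−1)) = 0.
Check two-phase: ΣzᵢKᵢ = 1.3267 > 1 and Σzᵢ/Kᵢ = 2.5437 > 1, so g(0) = 0.3267 > 0 and g(1) = -1.5437 < 0.
Newton iteration, ψ⁰ = 0.6:
  ψ = 0.6000: g = -0.49315, g' = -1.4429 → ψ = 0.2582
  ψ = 0.2582: g = -0.06688, g' = -1.2334 → ψ = 0.2040
  ψ = 0.2040: g = 0.00175, g' = -1.3037 → ψ = 0.2053
Converged at ψ = 0.2053.
Compositions from xᵢ = zᵢ/(1+ψ(Kᵢ−1)), yᵢ = Kᵢxᵢ:
  1: x = 0.2561, y = 0.8066
  2: x = 0.7439, y = 0.1934

x_1 = 0.2561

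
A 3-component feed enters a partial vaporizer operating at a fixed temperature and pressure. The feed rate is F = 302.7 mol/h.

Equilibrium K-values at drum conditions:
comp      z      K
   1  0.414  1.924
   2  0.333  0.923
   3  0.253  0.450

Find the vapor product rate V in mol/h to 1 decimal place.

V = 192.5 mol/h

Rachford–Rice: g(V/F) = Σ zᵢ(Kᵢ−1)/(1+V/F(Kᵢ−1)) = 0.
Check two-phase: ΣzᵢKᵢ = 1.218 > 1 and Σzᵢ/Kᵢ = 1.138 > 1, so g(0) = 0.218 > 0 and g(1) = -0.138 < 0.
Newton–Raphson from V/F = 0.5:
  V/F = 0.500: g = 0.0431, g' = -0.313 → V/F = 0.638
  V/F = 0.638: g = -0.0005, g' = -0.324 → V/F = 0.636
Converged at V/F = 0.636.
Then V = V/F·F = 0.6359·302.7 = 192.5 mol/h and L = F − V = 110.2 mol/h.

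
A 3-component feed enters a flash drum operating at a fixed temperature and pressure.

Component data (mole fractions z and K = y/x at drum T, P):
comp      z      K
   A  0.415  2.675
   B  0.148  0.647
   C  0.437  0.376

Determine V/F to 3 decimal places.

V/F = 0.389

Newton iteration, V/F⁰ = 0.5:
  V/F = 0.500: g = -0.0815, g' = -0.732 → V/F = 0.389
Converged at V/F = 0.389.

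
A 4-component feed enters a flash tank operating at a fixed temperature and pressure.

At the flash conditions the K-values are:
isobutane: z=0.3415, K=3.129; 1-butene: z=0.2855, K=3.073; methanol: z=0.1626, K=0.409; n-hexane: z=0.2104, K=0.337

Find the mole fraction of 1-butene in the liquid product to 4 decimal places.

x_1-butene = 0.1064

Rachford–Rice: g(β) = Σ zᵢ(Kᵢ−1)/(1+β(Kᵢ−1)) = 0.
Check two-phase: ΣzᵢKᵢ = 2.0833 > 1 and Σzᵢ/Kᵢ = 1.2239 > 1, so g(0) = 1.0833 > 0 and g(1) = -0.2239 < 0.
Iterate (Newton) starting at β = 0.36:
  β = 0.3600: g = 0.44521, g' = -1.1496 → β = 0.7473
  β = 0.7473: g = 0.06421, g' = -0.9648 → β = 0.8138
  β = 0.8138: g = -0.00179, g' = -1.0243 → β = 0.8121
Converged at β = 0.8121.
Compositions from xᵢ = zᵢ/(1+β(Kᵢ−1)), yᵢ = Kᵢxᵢ:
  isobutane: x = 0.1251, y = 0.3916
  1-butene: x = 0.1064, y = 0.3269
  methanol: x = 0.3127, y = 0.1279
  n-hexane: x = 0.4558, y = 0.1536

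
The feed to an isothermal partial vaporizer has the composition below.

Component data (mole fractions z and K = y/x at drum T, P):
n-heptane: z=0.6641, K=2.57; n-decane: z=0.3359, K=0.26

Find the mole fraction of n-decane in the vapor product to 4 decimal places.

y_n-decane = 0.1767

Binary case is linear: z₁(K₁−1)(1+ψ(K₂−1)) + z₂(K₂−1)(1+ψ(K₁−1)) = 0
⇒ ψ = [z₁(K₁−1)+z₂(K₂−1)] / [−(K₁−1)(K₂−1)] = 0.79407/1.16180 = 0.6835
Compositions from xᵢ = zᵢ/(1+ψ(Kᵢ−1)), yᵢ = Kᵢxᵢ:
  n-heptane: x = 0.3203, y = 0.8233
  n-decane: x = 0.6797, y = 0.1767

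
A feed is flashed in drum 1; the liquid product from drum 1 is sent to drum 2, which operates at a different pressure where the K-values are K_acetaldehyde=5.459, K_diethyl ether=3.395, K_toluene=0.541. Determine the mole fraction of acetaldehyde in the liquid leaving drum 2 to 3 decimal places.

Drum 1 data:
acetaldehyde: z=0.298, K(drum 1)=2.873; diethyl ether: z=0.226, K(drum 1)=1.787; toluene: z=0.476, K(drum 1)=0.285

x_acetaldehyde (drum 2) = 0.050

Drum 1:
Material balance + equilibrium reduce to Σ zᵢ(Kᵢ−1)/(1+ψ₁(Kᵢ−1)) = 0.
g(0) = ΣzᵢKᵢ − 1 = 0.396 and g(1) = 1 − Σzᵢ/Kᵢ = -0.900, so a root lies in (0, 1).
Newton iteration, ψ₁⁰ = 0.31:
  ψ₁ = 0.310: g = 0.0588, g' = -0.911 → ψ₁ = 0.375
Converged at ψ₁ = 0.375.
Drum-1 compositions:
  acetaldehyde: x = 0.175, y = 0.503
  diethyl ether: x = 0.174, y = 0.312
  toluene: x = 0.651, y = 0.185
Drum-2 feed = drum-1 liquid: z₂ = (0.1750, 0.1745, 0.6505).
Drum 2:
Let ψ₂ = V/F and solve Σ zᵢ(Kᵢ−1)/(1+ψ₂(Kᵢ−1)) = 0.
Feasibility: ΣzᵢKᵢ = 1.900, Σzᵢ/Kᵢ = 1.286 — both > 1, two phases present.
Newton iteration, ψ₂⁰ = 0.5:
  ψ₂ = 0.500: g = 0.0443, g' = -0.772 → ψ₂ = 0.557
  ψ₂ = 0.557: g = 0.0016, g' = -0.718 → ψ₂ = 0.560
Converged at ψ₂ = 0.560.
  acetaldehyde: x = 0.050, y = 0.273
  diethyl ether: x = 0.075, y = 0.253
  toluene: x = 0.875, y = 0.474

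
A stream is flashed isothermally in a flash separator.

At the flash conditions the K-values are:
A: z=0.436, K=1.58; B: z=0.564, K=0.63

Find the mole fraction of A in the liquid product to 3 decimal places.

Material balance + equilibrium reduce to Σ zᵢ(Kᵢ−1)/(1+V/F(Kᵢ−1)) = 0.
Feasibility: ΣzᵢKᵢ = 1.044, Σzᵢ/Kᵢ = 1.171 — both > 1, two phases present.
Binary case is linear: z₁(K₁−1)(1+V/F(K₂−1)) + z₂(K₂−1)(1+V/F(K₁−1)) = 0
⇒ V/F = [z₁(K₁−1)+z₂(K₂−1)] / [−(K₁−1)(K₂−1)] = 0.0442/0.2146 = 0.206
Compositions from xᵢ = zᵢ/(1+V/F(Kᵢ−1)), yᵢ = Kᵢxᵢ:
  A: x = 0.389, y = 0.615
  B: x = 0.611, y = 0.385

x_A = 0.389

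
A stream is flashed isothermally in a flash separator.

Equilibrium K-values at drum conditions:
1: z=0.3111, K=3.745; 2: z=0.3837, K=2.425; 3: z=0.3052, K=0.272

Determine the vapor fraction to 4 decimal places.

Iterate (Newton) starting at ψ = 0.5:
  ψ = 0.5000: g = 0.32988, g' = -1.0820 → ψ = 0.8049
  ψ = 0.8049: g = -0.01585, g' = -1.3401 → ψ = 0.7930
  ψ = 0.7930: g = -0.00018, g' = -1.3094 → ψ = 0.7929
Converged at ψ = 0.7929.

ψ = 0.7929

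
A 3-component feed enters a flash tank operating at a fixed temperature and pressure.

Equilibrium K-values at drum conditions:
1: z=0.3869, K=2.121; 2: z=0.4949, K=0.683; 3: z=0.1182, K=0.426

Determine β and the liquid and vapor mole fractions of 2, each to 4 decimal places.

β = 0.4895, x_2 = 0.5858, y_2 = 0.4001

Iterate (Newton) starting at β = 0.68:
  β = 0.6800: g = -0.06517, g' = -0.3421 → β = 0.4895
Converged at β = 0.4895.
Compositions from xᵢ = zᵢ/(1+β(Kᵢ−1)), yᵢ = Kᵢxᵢ:
  1: x = 0.2498, y = 0.5299
  2: x = 0.5858, y = 0.4001
  3: x = 0.1644, y = 0.0700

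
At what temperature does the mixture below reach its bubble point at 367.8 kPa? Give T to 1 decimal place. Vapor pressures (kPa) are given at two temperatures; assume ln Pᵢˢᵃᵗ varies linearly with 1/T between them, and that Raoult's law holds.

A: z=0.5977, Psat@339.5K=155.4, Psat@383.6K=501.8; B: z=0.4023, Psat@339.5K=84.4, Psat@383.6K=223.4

T = 381.0 K

Bubble-point temperature: ΣzᵢPᵢˢᵃᵗ(T) = P. Interpolate ln Pᵢˢᵃᵗ = aᵢ + bᵢ/T.
  T = 339.5 K: ΣzᵢPᵢˢᵃᵗ = 126.84 kPa
  T = 383.6 K: ΣzᵢPᵢˢᵃᵗ = 389.80 kPa
  T = 361.6 K: ΣzᵢPᵢˢᵃᵗ = 230.18 kPa
  T = 372.6 K: ΣzᵢPᵢˢᵃᵗ = 301.82 kPa
  T = 378.1 K: ΣzᵢPᵢˢᵃᵗ = 343.62 kPa
  T = 380.9 K: ΣzᵢPᵢˢᵃᵗ = 366.57 kPa
Interpolating between 380.9 K and 383.6 K gives T ≈ 381.0 K.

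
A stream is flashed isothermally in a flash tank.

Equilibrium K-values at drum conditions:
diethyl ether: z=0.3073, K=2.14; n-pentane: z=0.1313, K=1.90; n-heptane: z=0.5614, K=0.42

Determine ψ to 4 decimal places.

Material balance + equilibrium reduce to Σ zᵢ(Kᵢ−1)/(1+ψ(Kᵢ−1)) = 0.
Feasibility: ΣzᵢKᵢ = 1.1429, Σzᵢ/Kᵢ = 1.5494 — both > 1, two phases present.
Newton–Raphson from ψ = 0.37:
  ψ = 0.3700: g = -0.07954, g' = -0.5636 → ψ = 0.2289
  ψ = 0.2289: g = 0.00037, g' = -0.5754 → ψ = 0.2295
Converged at ψ = 0.2295.

ψ = 0.2295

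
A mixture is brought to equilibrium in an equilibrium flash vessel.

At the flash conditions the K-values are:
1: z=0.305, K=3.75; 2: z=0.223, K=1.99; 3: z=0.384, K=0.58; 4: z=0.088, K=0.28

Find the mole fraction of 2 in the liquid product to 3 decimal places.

Material balance + equilibrium reduce to Σ zᵢ(Kᵢ−1)/(1+ψ(Kᵢ−1)) = 0.
g(0) = ΣzᵢKᵢ − 1 = 0.835 and g(1) = 1 − Σzᵢ/Kᵢ = -0.170, so a root lies in (0, 1).
Newton–Raphson from ψ = 0.5:
  ψ = 0.500: g = 0.1977, g' = -0.727 → ψ = 0.772
  ψ = 0.772: g = 0.0124, g' = -0.686 → ψ = 0.790
Converged at ψ = 0.790.
Compositions from xᵢ = zᵢ/(1+ψ(Kᵢ−1)), yᵢ = Kᵢxᵢ:
  1: x = 0.096, y = 0.361
  2: x = 0.125, y = 0.249
  3: x = 0.575, y = 0.333
  4: x = 0.204, y = 0.057

x_2 = 0.125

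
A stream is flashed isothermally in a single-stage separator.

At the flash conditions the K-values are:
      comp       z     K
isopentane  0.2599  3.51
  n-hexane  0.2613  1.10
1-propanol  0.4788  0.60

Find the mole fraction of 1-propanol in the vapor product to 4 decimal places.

Material balance + equilibrium reduce to Σ zᵢ(Kᵢ−1)/(1+ψ(Kᵢ−1)) = 0.
Feasibility: ΣzᵢKᵢ = 1.4870, Σzᵢ/Kᵢ = 1.1096 — both > 1, two phases present.
Iterate (Newton) starting at ψ = 0.63:
  ψ = 0.6300: g = 0.02126, g' = -0.3850 → ψ = 0.6852
  ψ = 0.6852: g = 0.00046, g' = -0.3690 → ψ = 0.6865
Converged at ψ = 0.6865.
Compositions from xᵢ = zᵢ/(1+ψ(Kᵢ−1)), yᵢ = Kᵢxᵢ:
  isopentane: x = 0.0954, y = 0.3350
  n-hexane: x = 0.2445, y = 0.2690
  1-propanol: x = 0.6600, y = 0.3960

y_1-propanol = 0.3960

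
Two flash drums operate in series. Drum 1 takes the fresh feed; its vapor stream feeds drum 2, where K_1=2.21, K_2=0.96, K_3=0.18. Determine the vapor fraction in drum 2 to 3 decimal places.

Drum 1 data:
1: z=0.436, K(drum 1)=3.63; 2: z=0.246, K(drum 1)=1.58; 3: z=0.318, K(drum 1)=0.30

V/F (drum 2) = 0.631

Drum 1:
Material balance + equilibrium reduce to Σ zᵢ(Kᵢ−1)/(1+ψ₁(Kᵢ−1)) = 0.
g(0) = ΣzᵢKᵢ − 1 = 1.067 and g(1) = 1 − Σzᵢ/Kᵢ = -0.336, so a root lies in (0, 1).
Newton–Raphson from ψ₁ = 0.33:
  ψ₁ = 0.330: g = 0.4442, g' = -1.186 → ψ₁ = 0.704
  ψ₁ = 0.704: g = 0.0641, g' = -1.019 → ψ₁ = 0.767
  ψ₁ = 0.767: g = -0.0023, g' = -1.098 → ψ₁ = 0.765
Converged at ψ₁ = 0.765.
Drum-1 compositions:
  1: x = 0.145, y = 0.525
  2: x = 0.170, y = 0.269
  3: x = 0.685, y = 0.205
Drum-2 feed = drum-1 vapor: z₂ = (0.5253, 0.2692, 0.2055).
Drum 2:
Iterate (Newton) starting at ψ₂ = 0.5:
  ψ₂ = 0.500: g = 0.0995, g' = -0.696 → ψ₂ = 0.643
  ψ₂ = 0.643: g = -0.0099, g' = -0.862 → ψ₂ = 0.631
Converged at ψ₂ = 0.631.
  1: x = 0.298, y = 0.658
  2: x = 0.276, y = 0.265
  3: x = 0.426, y = 0.077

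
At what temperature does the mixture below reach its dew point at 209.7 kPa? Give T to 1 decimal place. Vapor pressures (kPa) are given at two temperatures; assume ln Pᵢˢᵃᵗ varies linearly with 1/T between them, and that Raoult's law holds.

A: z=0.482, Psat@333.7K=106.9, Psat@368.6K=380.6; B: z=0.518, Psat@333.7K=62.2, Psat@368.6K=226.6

T = 360.0 K

Dew-point temperature: Σzᵢ·P/Pᵢˢᵃᵗ(T) = 1. Interpolate ln Pᵢˢᵃᵗ = aᵢ + bᵢ/T.
  T = 333.7 K: ΣzᵢP/Pᵢˢᵃᵗ = 2.6919
  T = 368.6 K: ΣzᵢP/Pᵢˢᵃᵗ = 0.7449
  T = 351.1 K: ΣzᵢP/Pᵢˢᵃᵗ = 1.3741
  T = 359.9 K: ΣzᵢP/Pᵢˢᵃᵗ = 1.0025
  T = 364.2 K: ΣzᵢP/Pᵢˢᵃᵗ = 0.8641
  T = 362.0 K: ΣzᵢP/Pᵢˢᵃᵗ = 0.9319
Interpolating between 359.9 K and 362.0 K gives T ≈ 360.0 K.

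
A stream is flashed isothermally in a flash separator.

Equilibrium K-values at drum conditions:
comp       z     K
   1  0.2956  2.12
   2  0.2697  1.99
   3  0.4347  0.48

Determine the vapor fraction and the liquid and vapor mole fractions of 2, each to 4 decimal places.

ψ = 0.6756, x_2 = 0.1616, y_2 = 0.3216

Newton iteration, ψ⁰ = 0.57:
  ψ = 0.5700: g = 0.05149, g' = -0.4836 → ψ = 0.6765
  ψ = 0.6765: g = -0.00044, g' = -0.4946 → ψ = 0.6756
Converged at ψ = 0.6756.
Compositions from xᵢ = zᵢ/(1+ψ(Kᵢ−1)), yᵢ = Kᵢxᵢ:
  1: x = 0.1683, y = 0.3567
  2: x = 0.1616, y = 0.3216
  3: x = 0.6701, y = 0.3217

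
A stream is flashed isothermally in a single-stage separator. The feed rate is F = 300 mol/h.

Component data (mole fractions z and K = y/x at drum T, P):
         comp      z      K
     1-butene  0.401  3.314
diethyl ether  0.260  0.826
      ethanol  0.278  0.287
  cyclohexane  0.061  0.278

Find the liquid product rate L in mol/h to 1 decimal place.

Rachford–Rice: g(V/F) = Σ zᵢ(Kᵢ−1)/(1+V/F(Kᵢ−1)) = 0.
g(0) = ΣzᵢKᵢ − 1 = 0.640 and g(1) = 1 − Σzᵢ/Kᵢ = -0.624, so a root lies in (0, 1).
Newton–Raphson from V/F = 0.5:
  V/F = 0.500: g = 0.0037, g' = -0.890 → V/F = 0.504
Converged at V/F = 0.504.
Then V = V/F·F = 0.5041·300 = 151.2 mol/h and L = F − V = 148.8 mol/h.

L = 148.8 mol/h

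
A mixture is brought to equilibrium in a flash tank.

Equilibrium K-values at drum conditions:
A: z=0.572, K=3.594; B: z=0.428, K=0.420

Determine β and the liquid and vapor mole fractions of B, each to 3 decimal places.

Binary case is linear: z₁(K₁−1)(1+β(K₂−1)) + z₂(K₂−1)(1+β(K₁−1)) = 0
⇒ β = [z₁(K₁−1)+z₂(K₂−1)] / [−(K₁−1)(K₂−1)] = 1.2355/1.5045 = 0.821
Compositions from xᵢ = zᵢ/(1+β(Kᵢ−1)), yᵢ = Kᵢxᵢ:
  A: x = 0.183, y = 0.657
  B: x = 0.817, y = 0.343

β = 0.821, x_B = 0.817, y_B = 0.343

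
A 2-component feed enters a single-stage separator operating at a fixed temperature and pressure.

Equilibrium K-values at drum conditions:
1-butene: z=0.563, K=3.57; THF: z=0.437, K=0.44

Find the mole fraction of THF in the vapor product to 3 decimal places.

y_THF = 0.361

Material balance + equilibrium reduce to Σ zᵢ(Kᵢ−1)/(1+ψ(Kᵢ−1)) = 0.
Feasibility: ΣzᵢKᵢ = 2.202, Σzᵢ/Kᵢ = 1.151 — both > 1, two phases present.
Iterate (Newton) starting at ψ = 0.5:
  ψ = 0.500: g = 0.2933, g' = -0.977 → ψ = 0.800
  ψ = 0.800: g = 0.0298, g' = -0.848 → ψ = 0.836
  ψ = 0.836: g = -0.0002, g' = -0.859 → ψ = 0.835
Converged at ψ = 0.835.
Compositions from xᵢ = zᵢ/(1+ψ(Kᵢ−1)), yᵢ = Kᵢxᵢ:
  1-butene: x = 0.179, y = 0.639
  THF: x = 0.821, y = 0.361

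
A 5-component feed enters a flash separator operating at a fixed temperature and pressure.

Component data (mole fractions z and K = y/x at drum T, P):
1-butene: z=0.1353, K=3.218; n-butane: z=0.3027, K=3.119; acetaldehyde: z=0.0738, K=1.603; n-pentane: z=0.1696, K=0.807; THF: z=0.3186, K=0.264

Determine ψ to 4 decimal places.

ψ = 0.5863

Rachford–Rice: g(ψ) = Σ zᵢ(Kᵢ−1)/(1+ψ(Kᵢ−1)) = 0.
Feasibility: ΣzᵢKᵢ = 1.7188, Σzᵢ/Kᵢ = 1.6021 — both > 1, two phases present.
Iterate (Newton) starting at ψ = 0.5:
  ψ = 0.5000: g = 0.08067, g' = -0.9258 → ψ = 0.5871
  ψ = 0.5871: g = -0.00082, g' = -0.9533 → ψ = 0.5863
Converged at ψ = 0.5863.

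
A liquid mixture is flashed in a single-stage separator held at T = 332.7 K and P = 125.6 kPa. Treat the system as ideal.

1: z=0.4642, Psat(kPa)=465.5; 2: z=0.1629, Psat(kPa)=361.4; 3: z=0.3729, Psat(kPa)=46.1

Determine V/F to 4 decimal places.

V/F = 0.8386

Raoult's law: Kᵢ = Pᵢˢᵃᵗ/P = Pᵢˢᵃᵗ/125.6.
  K_1 = 465.5/125.6 = 3.706210, K_2 = 361.4/125.6 = 2.877389, K_3 = 46.1/125.6 = 0.367038
Newton–Raphson from V/F = 0.38:
  V/F = 0.3800: g = 0.48704, g' = -1.2809 → V/F = 0.7602
  V/F = 0.7602: g = 0.08193, g' = -1.0162 → V/F = 0.8409
  V/F = 0.8409: g = -0.00247, g' = -1.0860 → V/F = 0.8386
Converged at V/F = 0.8386.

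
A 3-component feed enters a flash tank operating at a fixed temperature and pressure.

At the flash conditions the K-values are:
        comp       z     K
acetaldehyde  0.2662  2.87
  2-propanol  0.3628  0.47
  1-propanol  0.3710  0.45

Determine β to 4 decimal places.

Rachford–Rice: g(β) = Σ zᵢ(Kᵢ−1)/(1+β(Kᵢ−1)) = 0.
g(0) = ΣzᵢKᵢ − 1 = 0.1015 and g(1) = 1 − Σzᵢ/Kᵢ = -0.6891, so a root lies in (0, 1).
Iterate (Newton) starting at β = 0.5:
  β = 0.5000: g = -0.28580, g' = -0.6508 → β = 0.0608
  β = 0.0608: g = 0.03715, g' = -0.9794 → β = 0.0988
  β = 0.0988: g = 0.00152, g' = -0.9022 → β = 0.1004
Converged at β = 0.1004.

β = 0.1004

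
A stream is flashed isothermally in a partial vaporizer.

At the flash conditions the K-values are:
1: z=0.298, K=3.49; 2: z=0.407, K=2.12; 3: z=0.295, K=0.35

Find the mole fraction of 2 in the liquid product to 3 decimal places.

Rachford–Rice: g(ψ) = Σ zᵢ(Kᵢ−1)/(1+ψ(Kᵢ−1)) = 0.
Feasibility: ΣzᵢKᵢ = 2.006, Σzᵢ/Kᵢ = 1.120 — both > 1, two phases present.
Iterate (Newton) starting at ψ = 0.5:
  ψ = 0.500: g = 0.3387, g' = -0.850 → ψ = 0.898
  ψ = 0.898: g = -0.0045, g' = -1.023 → ψ = 0.894
Converged at ψ = 0.894.
Compositions from xᵢ = zᵢ/(1+ψ(Kᵢ−1)), yᵢ = Kᵢxᵢ:
  1: x = 0.092, y = 0.322
  2: x = 0.203, y = 0.431
  3: x = 0.704, y = 0.246

x_2 = 0.203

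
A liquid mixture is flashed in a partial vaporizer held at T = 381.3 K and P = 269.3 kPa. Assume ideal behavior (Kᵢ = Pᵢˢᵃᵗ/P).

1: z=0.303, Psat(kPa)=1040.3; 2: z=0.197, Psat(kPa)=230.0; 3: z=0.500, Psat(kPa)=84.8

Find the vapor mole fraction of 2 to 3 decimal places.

Raoult's law: Kᵢ = Pᵢˢᵃᵗ/P = Pᵢˢᵃᵗ/269.3.
  K_1 = 1040.3/269.3 = 3.86298, K_2 = 230.0/269.3 = 0.85407, K_3 = 84.8/269.3 = 0.31489
Material balance + equilibrium reduce to Σ zᵢ(Kᵢ−1)/(1+ψ(Kᵢ−1)) = 0.
g(0) = ΣzᵢKᵢ − 1 = 0.496 and g(1) = 1 − Σzᵢ/Kᵢ = -0.897, so a root lies in (0, 1).
Newton–Raphson from ψ = 0.5:
  ψ = 0.500: g = -0.1953, g' = -0.968 → ψ = 0.298
  ψ = 0.298: g = 0.0073, g' = -1.098 → ψ = 0.305
Converged at ψ = 0.305.
Compositions from xᵢ = zᵢ/(1+ψ(Kᵢ−1)), yᵢ = Kᵢxᵢ:
  1: x = 0.162, y = 0.625
  2: x = 0.206, y = 0.176
  3: x = 0.632, y = 0.199

y_2 = 0.176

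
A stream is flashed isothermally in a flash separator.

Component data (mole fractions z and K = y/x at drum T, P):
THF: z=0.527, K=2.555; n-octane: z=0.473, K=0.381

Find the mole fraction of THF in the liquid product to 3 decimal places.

x_THF = 0.285

Binary case is linear: z₁(K₁−1)(1+V/F(K₂−1)) + z₂(K₂−1)(1+V/F(K₁−1)) = 0
⇒ V/F = [z₁(K₁−1)+z₂(K₂−1)] / [−(K₁−1)(K₂−1)] = 0.5267/0.9625 = 0.547
Compositions from xᵢ = zᵢ/(1+V/F(Kᵢ−1)), yᵢ = Kᵢxᵢ:
  THF: x = 0.285, y = 0.727
  n-octane: x = 0.715, y = 0.273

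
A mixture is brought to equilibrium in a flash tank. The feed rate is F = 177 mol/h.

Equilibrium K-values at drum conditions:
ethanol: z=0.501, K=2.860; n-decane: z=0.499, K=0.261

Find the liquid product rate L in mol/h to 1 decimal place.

L = 104.5 mol/h

Rachford–Rice: g(β) = Σ zᵢ(Kᵢ−1)/(1+β(Kᵢ−1)) = 0.
g(0) = ΣzᵢKᵢ − 1 = 0.563 and g(1) = 1 − Σzᵢ/Kᵢ = -1.087, so a root lies in (0, 1).
Binary case is linear: z₁(K₁−1)(1+β(K₂−1)) + z₂(K₂−1)(1+β(K₁−1)) = 0
⇒ β = [z₁(K₁−1)+z₂(K₂−1)] / [−(K₁−1)(K₂−1)] = 0.5631/1.3745 = 0.410
Then V = β·F = 0.4097·177 = 72.5 mol/h and L = F − V = 104.5 mol/h.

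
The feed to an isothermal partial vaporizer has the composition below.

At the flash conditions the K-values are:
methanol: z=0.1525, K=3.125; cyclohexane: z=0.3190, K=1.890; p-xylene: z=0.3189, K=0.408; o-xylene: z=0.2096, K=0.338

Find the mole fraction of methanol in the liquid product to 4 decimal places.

Rachford–Rice: g(V/F) = Σ zᵢ(Kᵢ−1)/(1+V/F(Kᵢ−1)) = 0.
Feasibility: ΣzᵢKᵢ = 1.2804, Σzᵢ/Kᵢ = 1.6193 — both > 1, two phases present.
Newton iteration, V/F⁰ = 0.5:
  V/F = 0.5000: g = -0.12197, g' = -0.7136 → V/F = 0.3291
  V/F = 0.3291: g = -0.00157, g' = -0.7122 → V/F = 0.3269
Converged at V/F = 0.3269.
Compositions from xᵢ = zᵢ/(1+V/F(Kᵢ−1)), yᵢ = Kᵢxᵢ:
  methanol: x = 0.0900, y = 0.2812
  cyclohexane: x = 0.2471, y = 0.4670
  p-xylene: x = 0.3954, y = 0.1613
  o-xylene: x = 0.2675, y = 0.0904

x_methanol = 0.0900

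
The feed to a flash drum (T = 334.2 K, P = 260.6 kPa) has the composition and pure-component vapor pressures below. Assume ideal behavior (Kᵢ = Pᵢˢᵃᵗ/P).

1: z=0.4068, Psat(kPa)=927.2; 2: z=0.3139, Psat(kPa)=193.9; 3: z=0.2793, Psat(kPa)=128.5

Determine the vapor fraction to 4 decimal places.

ψ = 0.8046

Raoult's law: Kᵢ = Pᵢˢᵃᵗ/P = Pᵢˢᵃᵗ/260.6.
  K_1 = 927.2/260.6 = 3.557943, K_2 = 193.9/260.6 = 0.744052, K_3 = 128.5/260.6 = 0.493093
Rachford–Rice: g(ψ) = Σ zᵢ(Kᵢ−1)/(1+ψ(Kᵢ−1)) = 0.
Check two-phase: ΣzᵢKᵢ = 1.8187 > 1 and Σzᵢ/Kᵢ = 1.1026 > 1, so g(0) = 0.8187 > 0 and g(1) = -0.1026 < 0.
Newton–Raphson from ψ = 0.54:
  ψ = 0.5400: g = 0.14881, g' = -0.6331 → ψ = 0.7750
  ψ = 0.7750: g = 0.01548, g' = -0.5259 → ψ = 0.8045
  ψ = 0.8045: g = 0.00006, g' = -0.5219 → ψ = 0.8046
Converged at ψ = 0.8046.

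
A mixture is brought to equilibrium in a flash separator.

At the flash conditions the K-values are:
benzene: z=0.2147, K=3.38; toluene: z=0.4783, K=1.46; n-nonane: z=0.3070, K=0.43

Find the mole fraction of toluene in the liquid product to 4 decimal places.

x_toluene = 0.3464

Newton–Raphson from β = 0.5:
  β = 0.5000: g = 0.16746, g' = -0.5156 → β = 0.8248
  β = 0.8248: g = 0.00170, g' = -0.5470 → β = 0.8279
Converged at β = 0.8279.
Compositions from xᵢ = zᵢ/(1+β(Kᵢ−1)), yᵢ = Kᵢxᵢ:
  benzene: x = 0.0723, y = 0.2443
  toluene: x = 0.3464, y = 0.5057
  n-nonane: x = 0.5813, y = 0.2500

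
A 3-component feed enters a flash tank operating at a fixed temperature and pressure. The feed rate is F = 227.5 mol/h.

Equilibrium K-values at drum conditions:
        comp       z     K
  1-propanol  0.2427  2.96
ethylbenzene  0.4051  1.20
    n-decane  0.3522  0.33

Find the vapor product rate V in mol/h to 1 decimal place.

V = 98.3 mol/h

Rachford–Rice: g(V/F) = Σ zᵢ(Kᵢ−1)/(1+V/F(Kᵢ−1)) = 0.
Feasibility: ΣzᵢKᵢ = 1.3207, Σzᵢ/Kᵢ = 1.4868 — both > 1, two phases present.
Iterate (Newton) starting at V/F = 0.61:
  V/F = 0.6100: g = -0.11021, g' = -0.6585 → V/F = 0.4426
  V/F = 0.4426: g = -0.00631, g' = -0.6005 → V/F = 0.4321
Converged at V/F = 0.4321.
Then V = V/F·F = 0.4321·227.5 = 98.3 mol/h and L = F − V = 129.2 mol/h.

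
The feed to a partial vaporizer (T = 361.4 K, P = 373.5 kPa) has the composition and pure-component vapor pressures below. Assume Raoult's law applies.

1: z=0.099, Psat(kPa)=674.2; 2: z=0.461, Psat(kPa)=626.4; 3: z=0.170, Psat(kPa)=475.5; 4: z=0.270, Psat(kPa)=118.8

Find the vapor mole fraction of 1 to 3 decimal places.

y_1 = 0.120

Raoult's law: Kᵢ = Pᵢˢᵃᵗ/P = Pᵢˢᵃᵗ/373.5.
  K_1 = 674.2/373.5 = 1.80509, K_2 = 626.4/373.5 = 1.67711, K_3 = 475.5/373.5 = 1.27309, K_4 = 118.8/373.5 = 0.31807
Iterate (Newton) starting at V/F = 0.5:
  V/F = 0.500: g = 0.0515, g' = -0.449 → V/F = 0.615
  V/F = 0.615: g = -0.0035, g' = -0.515 → V/F = 0.608
Converged at V/F = 0.608.
Compositions from xᵢ = zᵢ/(1+V/F(Kᵢ−1)), yᵢ = Kᵢxᵢ:
  1: x = 0.066, y = 0.120
  2: x = 0.327, y = 0.548
  3: x = 0.146, y = 0.186
  4: x = 0.461, y = 0.147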